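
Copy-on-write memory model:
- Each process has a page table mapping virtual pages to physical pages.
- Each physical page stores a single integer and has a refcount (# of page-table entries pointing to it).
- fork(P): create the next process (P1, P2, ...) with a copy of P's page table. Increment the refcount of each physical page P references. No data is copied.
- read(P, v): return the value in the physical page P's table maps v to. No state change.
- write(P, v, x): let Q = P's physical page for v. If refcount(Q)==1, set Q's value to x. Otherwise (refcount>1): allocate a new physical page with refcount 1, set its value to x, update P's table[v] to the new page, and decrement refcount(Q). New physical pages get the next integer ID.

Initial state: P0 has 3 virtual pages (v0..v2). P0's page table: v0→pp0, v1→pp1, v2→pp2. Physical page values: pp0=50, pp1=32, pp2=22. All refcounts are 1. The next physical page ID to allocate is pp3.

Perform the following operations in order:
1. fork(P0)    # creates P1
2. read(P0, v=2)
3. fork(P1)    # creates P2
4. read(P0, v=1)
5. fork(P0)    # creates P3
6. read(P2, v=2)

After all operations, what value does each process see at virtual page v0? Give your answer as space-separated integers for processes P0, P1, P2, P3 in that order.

Answer: 50 50 50 50

Derivation:
Op 1: fork(P0) -> P1. 3 ppages; refcounts: pp0:2 pp1:2 pp2:2
Op 2: read(P0, v2) -> 22. No state change.
Op 3: fork(P1) -> P2. 3 ppages; refcounts: pp0:3 pp1:3 pp2:3
Op 4: read(P0, v1) -> 32. No state change.
Op 5: fork(P0) -> P3. 3 ppages; refcounts: pp0:4 pp1:4 pp2:4
Op 6: read(P2, v2) -> 22. No state change.
P0: v0 -> pp0 = 50
P1: v0 -> pp0 = 50
P2: v0 -> pp0 = 50
P3: v0 -> pp0 = 50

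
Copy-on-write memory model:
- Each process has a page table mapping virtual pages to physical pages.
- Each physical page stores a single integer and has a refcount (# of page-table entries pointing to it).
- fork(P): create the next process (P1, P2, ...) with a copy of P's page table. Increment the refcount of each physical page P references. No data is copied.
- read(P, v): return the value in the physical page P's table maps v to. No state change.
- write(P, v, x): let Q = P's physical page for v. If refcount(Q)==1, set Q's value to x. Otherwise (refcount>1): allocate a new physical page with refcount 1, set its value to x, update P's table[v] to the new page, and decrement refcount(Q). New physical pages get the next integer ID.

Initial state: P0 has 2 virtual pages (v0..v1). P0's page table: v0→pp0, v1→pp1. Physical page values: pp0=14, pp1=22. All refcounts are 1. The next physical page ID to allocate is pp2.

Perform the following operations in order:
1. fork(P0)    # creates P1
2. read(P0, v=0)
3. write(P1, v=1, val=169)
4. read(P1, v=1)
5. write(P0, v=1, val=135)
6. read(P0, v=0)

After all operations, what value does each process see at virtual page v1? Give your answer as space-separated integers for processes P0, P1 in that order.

Op 1: fork(P0) -> P1. 2 ppages; refcounts: pp0:2 pp1:2
Op 2: read(P0, v0) -> 14. No state change.
Op 3: write(P1, v1, 169). refcount(pp1)=2>1 -> COPY to pp2. 3 ppages; refcounts: pp0:2 pp1:1 pp2:1
Op 4: read(P1, v1) -> 169. No state change.
Op 5: write(P0, v1, 135). refcount(pp1)=1 -> write in place. 3 ppages; refcounts: pp0:2 pp1:1 pp2:1
Op 6: read(P0, v0) -> 14. No state change.
P0: v1 -> pp1 = 135
P1: v1 -> pp2 = 169

Answer: 135 169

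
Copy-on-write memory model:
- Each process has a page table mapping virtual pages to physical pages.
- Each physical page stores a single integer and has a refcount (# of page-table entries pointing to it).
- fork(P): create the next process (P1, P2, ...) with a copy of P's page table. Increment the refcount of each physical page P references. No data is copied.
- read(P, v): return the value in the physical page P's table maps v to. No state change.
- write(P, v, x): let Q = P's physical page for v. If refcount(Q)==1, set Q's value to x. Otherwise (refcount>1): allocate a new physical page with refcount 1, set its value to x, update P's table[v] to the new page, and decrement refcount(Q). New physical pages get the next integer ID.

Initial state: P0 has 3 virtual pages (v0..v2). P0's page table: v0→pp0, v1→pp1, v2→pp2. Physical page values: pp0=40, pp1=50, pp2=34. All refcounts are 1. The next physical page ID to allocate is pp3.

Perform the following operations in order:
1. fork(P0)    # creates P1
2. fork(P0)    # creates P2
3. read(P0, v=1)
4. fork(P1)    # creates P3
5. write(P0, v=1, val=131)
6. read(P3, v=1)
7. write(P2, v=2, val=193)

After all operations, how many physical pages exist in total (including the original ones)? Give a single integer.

Answer: 5

Derivation:
Op 1: fork(P0) -> P1. 3 ppages; refcounts: pp0:2 pp1:2 pp2:2
Op 2: fork(P0) -> P2. 3 ppages; refcounts: pp0:3 pp1:3 pp2:3
Op 3: read(P0, v1) -> 50. No state change.
Op 4: fork(P1) -> P3. 3 ppages; refcounts: pp0:4 pp1:4 pp2:4
Op 5: write(P0, v1, 131). refcount(pp1)=4>1 -> COPY to pp3. 4 ppages; refcounts: pp0:4 pp1:3 pp2:4 pp3:1
Op 6: read(P3, v1) -> 50. No state change.
Op 7: write(P2, v2, 193). refcount(pp2)=4>1 -> COPY to pp4. 5 ppages; refcounts: pp0:4 pp1:3 pp2:3 pp3:1 pp4:1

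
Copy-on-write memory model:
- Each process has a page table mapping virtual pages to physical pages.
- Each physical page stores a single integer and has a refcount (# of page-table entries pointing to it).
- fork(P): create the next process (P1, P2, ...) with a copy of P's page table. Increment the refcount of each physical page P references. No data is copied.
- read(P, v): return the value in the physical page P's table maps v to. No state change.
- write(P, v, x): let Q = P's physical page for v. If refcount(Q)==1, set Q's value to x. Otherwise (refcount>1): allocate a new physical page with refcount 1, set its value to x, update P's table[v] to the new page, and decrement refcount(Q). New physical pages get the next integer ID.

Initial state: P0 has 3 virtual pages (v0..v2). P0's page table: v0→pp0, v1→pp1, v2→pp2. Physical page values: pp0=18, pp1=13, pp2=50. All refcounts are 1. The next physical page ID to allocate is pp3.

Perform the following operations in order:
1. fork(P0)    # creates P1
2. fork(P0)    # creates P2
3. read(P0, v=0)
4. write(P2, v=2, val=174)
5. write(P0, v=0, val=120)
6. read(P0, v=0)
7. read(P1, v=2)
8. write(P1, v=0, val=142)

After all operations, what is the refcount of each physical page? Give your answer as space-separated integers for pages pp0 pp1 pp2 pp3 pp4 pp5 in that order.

Answer: 1 3 2 1 1 1

Derivation:
Op 1: fork(P0) -> P1. 3 ppages; refcounts: pp0:2 pp1:2 pp2:2
Op 2: fork(P0) -> P2. 3 ppages; refcounts: pp0:3 pp1:3 pp2:3
Op 3: read(P0, v0) -> 18. No state change.
Op 4: write(P2, v2, 174). refcount(pp2)=3>1 -> COPY to pp3. 4 ppages; refcounts: pp0:3 pp1:3 pp2:2 pp3:1
Op 5: write(P0, v0, 120). refcount(pp0)=3>1 -> COPY to pp4. 5 ppages; refcounts: pp0:2 pp1:3 pp2:2 pp3:1 pp4:1
Op 6: read(P0, v0) -> 120. No state change.
Op 7: read(P1, v2) -> 50. No state change.
Op 8: write(P1, v0, 142). refcount(pp0)=2>1 -> COPY to pp5. 6 ppages; refcounts: pp0:1 pp1:3 pp2:2 pp3:1 pp4:1 pp5:1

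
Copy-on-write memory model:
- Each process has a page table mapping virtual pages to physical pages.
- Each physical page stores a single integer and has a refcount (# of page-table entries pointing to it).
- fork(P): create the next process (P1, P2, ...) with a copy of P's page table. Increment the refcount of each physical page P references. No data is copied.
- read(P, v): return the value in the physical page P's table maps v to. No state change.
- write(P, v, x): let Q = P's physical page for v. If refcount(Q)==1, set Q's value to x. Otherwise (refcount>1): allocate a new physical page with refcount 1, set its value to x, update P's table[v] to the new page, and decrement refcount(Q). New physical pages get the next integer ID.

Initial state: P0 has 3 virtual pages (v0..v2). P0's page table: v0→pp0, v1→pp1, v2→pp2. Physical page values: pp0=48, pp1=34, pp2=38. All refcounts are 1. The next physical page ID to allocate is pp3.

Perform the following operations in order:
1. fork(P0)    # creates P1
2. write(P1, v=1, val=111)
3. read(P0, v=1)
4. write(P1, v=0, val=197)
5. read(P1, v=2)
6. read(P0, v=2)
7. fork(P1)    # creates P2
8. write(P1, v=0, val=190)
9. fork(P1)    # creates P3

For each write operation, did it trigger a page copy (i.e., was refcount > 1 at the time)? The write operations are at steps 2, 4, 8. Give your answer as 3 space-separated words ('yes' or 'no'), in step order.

Op 1: fork(P0) -> P1. 3 ppages; refcounts: pp0:2 pp1:2 pp2:2
Op 2: write(P1, v1, 111). refcount(pp1)=2>1 -> COPY to pp3. 4 ppages; refcounts: pp0:2 pp1:1 pp2:2 pp3:1
Op 3: read(P0, v1) -> 34. No state change.
Op 4: write(P1, v0, 197). refcount(pp0)=2>1 -> COPY to pp4. 5 ppages; refcounts: pp0:1 pp1:1 pp2:2 pp3:1 pp4:1
Op 5: read(P1, v2) -> 38. No state change.
Op 6: read(P0, v2) -> 38. No state change.
Op 7: fork(P1) -> P2. 5 ppages; refcounts: pp0:1 pp1:1 pp2:3 pp3:2 pp4:2
Op 8: write(P1, v0, 190). refcount(pp4)=2>1 -> COPY to pp5. 6 ppages; refcounts: pp0:1 pp1:1 pp2:3 pp3:2 pp4:1 pp5:1
Op 9: fork(P1) -> P3. 6 ppages; refcounts: pp0:1 pp1:1 pp2:4 pp3:3 pp4:1 pp5:2

yes yes yes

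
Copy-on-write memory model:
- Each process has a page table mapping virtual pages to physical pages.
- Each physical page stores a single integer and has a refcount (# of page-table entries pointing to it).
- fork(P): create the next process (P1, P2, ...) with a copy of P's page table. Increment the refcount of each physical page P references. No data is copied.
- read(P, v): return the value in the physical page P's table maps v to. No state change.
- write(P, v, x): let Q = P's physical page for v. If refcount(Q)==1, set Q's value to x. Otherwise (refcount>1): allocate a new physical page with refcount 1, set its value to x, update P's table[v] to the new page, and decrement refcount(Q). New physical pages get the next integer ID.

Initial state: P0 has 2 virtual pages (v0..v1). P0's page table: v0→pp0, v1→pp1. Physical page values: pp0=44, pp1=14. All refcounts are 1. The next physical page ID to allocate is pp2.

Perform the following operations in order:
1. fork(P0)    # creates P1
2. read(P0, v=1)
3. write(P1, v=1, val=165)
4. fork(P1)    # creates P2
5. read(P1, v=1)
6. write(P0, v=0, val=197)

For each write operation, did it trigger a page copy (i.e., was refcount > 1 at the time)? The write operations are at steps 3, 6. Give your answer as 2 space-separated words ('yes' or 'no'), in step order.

Op 1: fork(P0) -> P1. 2 ppages; refcounts: pp0:2 pp1:2
Op 2: read(P0, v1) -> 14. No state change.
Op 3: write(P1, v1, 165). refcount(pp1)=2>1 -> COPY to pp2. 3 ppages; refcounts: pp0:2 pp1:1 pp2:1
Op 4: fork(P1) -> P2. 3 ppages; refcounts: pp0:3 pp1:1 pp2:2
Op 5: read(P1, v1) -> 165. No state change.
Op 6: write(P0, v0, 197). refcount(pp0)=3>1 -> COPY to pp3. 4 ppages; refcounts: pp0:2 pp1:1 pp2:2 pp3:1

yes yes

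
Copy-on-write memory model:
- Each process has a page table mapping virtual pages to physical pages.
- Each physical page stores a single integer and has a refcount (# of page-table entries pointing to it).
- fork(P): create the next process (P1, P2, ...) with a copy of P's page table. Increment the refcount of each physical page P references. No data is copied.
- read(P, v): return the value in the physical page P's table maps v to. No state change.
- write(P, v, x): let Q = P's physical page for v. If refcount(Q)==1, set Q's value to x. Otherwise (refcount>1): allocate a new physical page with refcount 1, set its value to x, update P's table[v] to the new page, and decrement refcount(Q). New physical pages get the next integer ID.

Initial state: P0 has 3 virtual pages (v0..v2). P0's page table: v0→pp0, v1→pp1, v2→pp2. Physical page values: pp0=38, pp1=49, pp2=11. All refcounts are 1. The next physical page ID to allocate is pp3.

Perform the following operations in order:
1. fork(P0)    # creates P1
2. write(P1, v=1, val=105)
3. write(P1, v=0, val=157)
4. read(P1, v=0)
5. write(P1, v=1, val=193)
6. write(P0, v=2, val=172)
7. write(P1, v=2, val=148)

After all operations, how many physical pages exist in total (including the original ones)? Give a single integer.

Answer: 6

Derivation:
Op 1: fork(P0) -> P1. 3 ppages; refcounts: pp0:2 pp1:2 pp2:2
Op 2: write(P1, v1, 105). refcount(pp1)=2>1 -> COPY to pp3. 4 ppages; refcounts: pp0:2 pp1:1 pp2:2 pp3:1
Op 3: write(P1, v0, 157). refcount(pp0)=2>1 -> COPY to pp4. 5 ppages; refcounts: pp0:1 pp1:1 pp2:2 pp3:1 pp4:1
Op 4: read(P1, v0) -> 157. No state change.
Op 5: write(P1, v1, 193). refcount(pp3)=1 -> write in place. 5 ppages; refcounts: pp0:1 pp1:1 pp2:2 pp3:1 pp4:1
Op 6: write(P0, v2, 172). refcount(pp2)=2>1 -> COPY to pp5. 6 ppages; refcounts: pp0:1 pp1:1 pp2:1 pp3:1 pp4:1 pp5:1
Op 7: write(P1, v2, 148). refcount(pp2)=1 -> write in place. 6 ppages; refcounts: pp0:1 pp1:1 pp2:1 pp3:1 pp4:1 pp5:1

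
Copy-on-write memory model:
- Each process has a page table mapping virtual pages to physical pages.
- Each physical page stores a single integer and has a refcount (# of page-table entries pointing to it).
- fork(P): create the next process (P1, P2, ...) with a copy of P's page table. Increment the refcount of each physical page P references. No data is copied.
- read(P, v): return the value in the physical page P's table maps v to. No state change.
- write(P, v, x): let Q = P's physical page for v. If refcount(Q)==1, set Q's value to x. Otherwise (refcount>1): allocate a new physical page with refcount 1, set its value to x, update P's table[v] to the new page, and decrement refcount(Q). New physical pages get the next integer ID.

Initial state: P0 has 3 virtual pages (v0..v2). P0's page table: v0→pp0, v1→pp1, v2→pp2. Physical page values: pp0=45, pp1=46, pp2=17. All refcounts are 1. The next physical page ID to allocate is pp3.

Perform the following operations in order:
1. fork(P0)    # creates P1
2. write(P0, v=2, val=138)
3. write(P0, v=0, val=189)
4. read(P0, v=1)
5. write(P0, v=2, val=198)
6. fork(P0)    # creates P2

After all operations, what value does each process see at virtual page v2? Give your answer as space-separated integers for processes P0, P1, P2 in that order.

Answer: 198 17 198

Derivation:
Op 1: fork(P0) -> P1. 3 ppages; refcounts: pp0:2 pp1:2 pp2:2
Op 2: write(P0, v2, 138). refcount(pp2)=2>1 -> COPY to pp3. 4 ppages; refcounts: pp0:2 pp1:2 pp2:1 pp3:1
Op 3: write(P0, v0, 189). refcount(pp0)=2>1 -> COPY to pp4. 5 ppages; refcounts: pp0:1 pp1:2 pp2:1 pp3:1 pp4:1
Op 4: read(P0, v1) -> 46. No state change.
Op 5: write(P0, v2, 198). refcount(pp3)=1 -> write in place. 5 ppages; refcounts: pp0:1 pp1:2 pp2:1 pp3:1 pp4:1
Op 6: fork(P0) -> P2. 5 ppages; refcounts: pp0:1 pp1:3 pp2:1 pp3:2 pp4:2
P0: v2 -> pp3 = 198
P1: v2 -> pp2 = 17
P2: v2 -> pp3 = 198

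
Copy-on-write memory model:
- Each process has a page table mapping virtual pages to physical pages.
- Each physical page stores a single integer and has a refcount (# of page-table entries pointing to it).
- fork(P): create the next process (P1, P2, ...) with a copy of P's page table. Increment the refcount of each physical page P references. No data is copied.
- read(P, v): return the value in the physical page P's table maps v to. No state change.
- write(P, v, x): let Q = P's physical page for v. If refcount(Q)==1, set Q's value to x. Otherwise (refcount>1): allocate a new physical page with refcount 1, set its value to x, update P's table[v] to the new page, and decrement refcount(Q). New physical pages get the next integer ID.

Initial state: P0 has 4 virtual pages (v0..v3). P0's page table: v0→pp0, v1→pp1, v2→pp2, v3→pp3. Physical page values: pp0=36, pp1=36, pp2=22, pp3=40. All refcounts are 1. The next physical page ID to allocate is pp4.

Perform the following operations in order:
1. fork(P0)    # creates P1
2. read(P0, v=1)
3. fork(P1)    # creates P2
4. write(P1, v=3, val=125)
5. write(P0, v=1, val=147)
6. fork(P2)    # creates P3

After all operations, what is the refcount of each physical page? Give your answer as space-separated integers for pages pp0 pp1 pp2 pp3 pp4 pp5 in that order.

Op 1: fork(P0) -> P1. 4 ppages; refcounts: pp0:2 pp1:2 pp2:2 pp3:2
Op 2: read(P0, v1) -> 36. No state change.
Op 3: fork(P1) -> P2. 4 ppages; refcounts: pp0:3 pp1:3 pp2:3 pp3:3
Op 4: write(P1, v3, 125). refcount(pp3)=3>1 -> COPY to pp4. 5 ppages; refcounts: pp0:3 pp1:3 pp2:3 pp3:2 pp4:1
Op 5: write(P0, v1, 147). refcount(pp1)=3>1 -> COPY to pp5. 6 ppages; refcounts: pp0:3 pp1:2 pp2:3 pp3:2 pp4:1 pp5:1
Op 6: fork(P2) -> P3. 6 ppages; refcounts: pp0:4 pp1:3 pp2:4 pp3:3 pp4:1 pp5:1

Answer: 4 3 4 3 1 1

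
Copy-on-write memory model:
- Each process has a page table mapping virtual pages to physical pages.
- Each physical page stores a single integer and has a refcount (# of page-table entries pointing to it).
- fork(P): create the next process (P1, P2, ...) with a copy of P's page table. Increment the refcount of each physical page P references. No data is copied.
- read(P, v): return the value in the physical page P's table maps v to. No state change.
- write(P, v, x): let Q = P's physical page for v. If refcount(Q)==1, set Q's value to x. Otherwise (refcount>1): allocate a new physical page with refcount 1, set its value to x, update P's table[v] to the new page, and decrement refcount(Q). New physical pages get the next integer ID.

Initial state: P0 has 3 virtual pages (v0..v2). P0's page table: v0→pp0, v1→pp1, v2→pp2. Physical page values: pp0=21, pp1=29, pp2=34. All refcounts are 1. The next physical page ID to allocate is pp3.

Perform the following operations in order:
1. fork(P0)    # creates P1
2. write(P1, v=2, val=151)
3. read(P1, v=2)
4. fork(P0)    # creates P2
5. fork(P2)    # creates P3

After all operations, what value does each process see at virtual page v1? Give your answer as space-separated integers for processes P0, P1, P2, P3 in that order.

Answer: 29 29 29 29

Derivation:
Op 1: fork(P0) -> P1. 3 ppages; refcounts: pp0:2 pp1:2 pp2:2
Op 2: write(P1, v2, 151). refcount(pp2)=2>1 -> COPY to pp3. 4 ppages; refcounts: pp0:2 pp1:2 pp2:1 pp3:1
Op 3: read(P1, v2) -> 151. No state change.
Op 4: fork(P0) -> P2. 4 ppages; refcounts: pp0:3 pp1:3 pp2:2 pp3:1
Op 5: fork(P2) -> P3. 4 ppages; refcounts: pp0:4 pp1:4 pp2:3 pp3:1
P0: v1 -> pp1 = 29
P1: v1 -> pp1 = 29
P2: v1 -> pp1 = 29
P3: v1 -> pp1 = 29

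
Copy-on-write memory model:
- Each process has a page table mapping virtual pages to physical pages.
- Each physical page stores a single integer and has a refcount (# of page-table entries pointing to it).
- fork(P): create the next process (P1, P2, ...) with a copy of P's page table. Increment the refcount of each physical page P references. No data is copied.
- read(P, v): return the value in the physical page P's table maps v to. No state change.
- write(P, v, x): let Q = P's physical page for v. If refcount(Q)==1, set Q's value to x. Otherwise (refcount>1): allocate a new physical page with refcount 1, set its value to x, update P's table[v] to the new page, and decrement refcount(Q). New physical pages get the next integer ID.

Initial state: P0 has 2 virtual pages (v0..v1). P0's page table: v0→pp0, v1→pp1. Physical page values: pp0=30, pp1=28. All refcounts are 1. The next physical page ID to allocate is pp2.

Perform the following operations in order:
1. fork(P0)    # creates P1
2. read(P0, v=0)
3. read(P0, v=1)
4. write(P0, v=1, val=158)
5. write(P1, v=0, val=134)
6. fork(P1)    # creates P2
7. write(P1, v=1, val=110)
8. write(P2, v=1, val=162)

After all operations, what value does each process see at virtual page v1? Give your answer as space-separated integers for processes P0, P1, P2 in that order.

Answer: 158 110 162

Derivation:
Op 1: fork(P0) -> P1. 2 ppages; refcounts: pp0:2 pp1:2
Op 2: read(P0, v0) -> 30. No state change.
Op 3: read(P0, v1) -> 28. No state change.
Op 4: write(P0, v1, 158). refcount(pp1)=2>1 -> COPY to pp2. 3 ppages; refcounts: pp0:2 pp1:1 pp2:1
Op 5: write(P1, v0, 134). refcount(pp0)=2>1 -> COPY to pp3. 4 ppages; refcounts: pp0:1 pp1:1 pp2:1 pp3:1
Op 6: fork(P1) -> P2. 4 ppages; refcounts: pp0:1 pp1:2 pp2:1 pp3:2
Op 7: write(P1, v1, 110). refcount(pp1)=2>1 -> COPY to pp4. 5 ppages; refcounts: pp0:1 pp1:1 pp2:1 pp3:2 pp4:1
Op 8: write(P2, v1, 162). refcount(pp1)=1 -> write in place. 5 ppages; refcounts: pp0:1 pp1:1 pp2:1 pp3:2 pp4:1
P0: v1 -> pp2 = 158
P1: v1 -> pp4 = 110
P2: v1 -> pp1 = 162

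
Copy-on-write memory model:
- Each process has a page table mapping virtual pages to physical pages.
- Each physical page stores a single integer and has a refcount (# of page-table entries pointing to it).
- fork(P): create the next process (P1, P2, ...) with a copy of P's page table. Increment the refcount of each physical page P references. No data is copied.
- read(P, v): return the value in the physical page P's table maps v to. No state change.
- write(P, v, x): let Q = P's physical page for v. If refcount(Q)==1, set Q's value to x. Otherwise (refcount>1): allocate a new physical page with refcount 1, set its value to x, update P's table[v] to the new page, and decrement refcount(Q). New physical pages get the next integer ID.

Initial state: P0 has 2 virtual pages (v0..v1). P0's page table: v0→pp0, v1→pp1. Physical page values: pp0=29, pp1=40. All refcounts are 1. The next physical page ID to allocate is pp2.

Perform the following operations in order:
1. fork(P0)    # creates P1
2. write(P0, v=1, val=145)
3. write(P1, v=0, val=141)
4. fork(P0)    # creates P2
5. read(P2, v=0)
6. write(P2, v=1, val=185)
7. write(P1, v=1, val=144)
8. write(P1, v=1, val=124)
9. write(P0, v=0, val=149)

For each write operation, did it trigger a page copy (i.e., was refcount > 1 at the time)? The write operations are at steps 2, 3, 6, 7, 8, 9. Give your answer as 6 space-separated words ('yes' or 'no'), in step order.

Op 1: fork(P0) -> P1. 2 ppages; refcounts: pp0:2 pp1:2
Op 2: write(P0, v1, 145). refcount(pp1)=2>1 -> COPY to pp2. 3 ppages; refcounts: pp0:2 pp1:1 pp2:1
Op 3: write(P1, v0, 141). refcount(pp0)=2>1 -> COPY to pp3. 4 ppages; refcounts: pp0:1 pp1:1 pp2:1 pp3:1
Op 4: fork(P0) -> P2. 4 ppages; refcounts: pp0:2 pp1:1 pp2:2 pp3:1
Op 5: read(P2, v0) -> 29. No state change.
Op 6: write(P2, v1, 185). refcount(pp2)=2>1 -> COPY to pp4. 5 ppages; refcounts: pp0:2 pp1:1 pp2:1 pp3:1 pp4:1
Op 7: write(P1, v1, 144). refcount(pp1)=1 -> write in place. 5 ppages; refcounts: pp0:2 pp1:1 pp2:1 pp3:1 pp4:1
Op 8: write(P1, v1, 124). refcount(pp1)=1 -> write in place. 5 ppages; refcounts: pp0:2 pp1:1 pp2:1 pp3:1 pp4:1
Op 9: write(P0, v0, 149). refcount(pp0)=2>1 -> COPY to pp5. 6 ppages; refcounts: pp0:1 pp1:1 pp2:1 pp3:1 pp4:1 pp5:1

yes yes yes no no yes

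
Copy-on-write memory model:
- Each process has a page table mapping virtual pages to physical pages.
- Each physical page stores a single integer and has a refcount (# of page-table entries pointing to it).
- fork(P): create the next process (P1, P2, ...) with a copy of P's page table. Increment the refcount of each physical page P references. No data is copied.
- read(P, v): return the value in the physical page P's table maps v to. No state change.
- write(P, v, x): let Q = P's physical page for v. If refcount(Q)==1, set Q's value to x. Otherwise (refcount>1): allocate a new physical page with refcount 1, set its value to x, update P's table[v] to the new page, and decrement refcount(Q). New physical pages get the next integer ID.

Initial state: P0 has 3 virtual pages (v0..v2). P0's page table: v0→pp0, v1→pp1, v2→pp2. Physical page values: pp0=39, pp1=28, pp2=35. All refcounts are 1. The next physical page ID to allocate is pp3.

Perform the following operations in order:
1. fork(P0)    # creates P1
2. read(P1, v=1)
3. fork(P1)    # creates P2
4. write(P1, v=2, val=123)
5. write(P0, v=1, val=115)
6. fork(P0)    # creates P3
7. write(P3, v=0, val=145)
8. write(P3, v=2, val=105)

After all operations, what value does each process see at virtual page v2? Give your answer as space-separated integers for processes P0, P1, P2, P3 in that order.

Op 1: fork(P0) -> P1. 3 ppages; refcounts: pp0:2 pp1:2 pp2:2
Op 2: read(P1, v1) -> 28. No state change.
Op 3: fork(P1) -> P2. 3 ppages; refcounts: pp0:3 pp1:3 pp2:3
Op 4: write(P1, v2, 123). refcount(pp2)=3>1 -> COPY to pp3. 4 ppages; refcounts: pp0:3 pp1:3 pp2:2 pp3:1
Op 5: write(P0, v1, 115). refcount(pp1)=3>1 -> COPY to pp4. 5 ppages; refcounts: pp0:3 pp1:2 pp2:2 pp3:1 pp4:1
Op 6: fork(P0) -> P3. 5 ppages; refcounts: pp0:4 pp1:2 pp2:3 pp3:1 pp4:2
Op 7: write(P3, v0, 145). refcount(pp0)=4>1 -> COPY to pp5. 6 ppages; refcounts: pp0:3 pp1:2 pp2:3 pp3:1 pp4:2 pp5:1
Op 8: write(P3, v2, 105). refcount(pp2)=3>1 -> COPY to pp6. 7 ppages; refcounts: pp0:3 pp1:2 pp2:2 pp3:1 pp4:2 pp5:1 pp6:1
P0: v2 -> pp2 = 35
P1: v2 -> pp3 = 123
P2: v2 -> pp2 = 35
P3: v2 -> pp6 = 105

Answer: 35 123 35 105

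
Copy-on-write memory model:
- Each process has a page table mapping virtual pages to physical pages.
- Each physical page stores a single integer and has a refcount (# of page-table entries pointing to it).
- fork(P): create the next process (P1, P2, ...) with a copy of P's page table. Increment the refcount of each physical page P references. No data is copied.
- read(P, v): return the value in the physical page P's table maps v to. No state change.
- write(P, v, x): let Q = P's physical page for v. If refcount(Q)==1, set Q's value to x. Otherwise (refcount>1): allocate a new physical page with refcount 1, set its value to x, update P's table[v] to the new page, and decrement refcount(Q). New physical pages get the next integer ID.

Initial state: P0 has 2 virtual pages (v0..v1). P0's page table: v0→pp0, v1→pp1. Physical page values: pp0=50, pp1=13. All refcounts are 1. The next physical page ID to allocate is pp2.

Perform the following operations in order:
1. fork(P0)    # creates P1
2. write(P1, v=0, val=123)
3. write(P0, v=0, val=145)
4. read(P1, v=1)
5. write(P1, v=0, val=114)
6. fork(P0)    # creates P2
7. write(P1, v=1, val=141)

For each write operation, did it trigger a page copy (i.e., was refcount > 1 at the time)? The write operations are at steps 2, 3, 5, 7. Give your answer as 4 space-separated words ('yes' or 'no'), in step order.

Op 1: fork(P0) -> P1. 2 ppages; refcounts: pp0:2 pp1:2
Op 2: write(P1, v0, 123). refcount(pp0)=2>1 -> COPY to pp2. 3 ppages; refcounts: pp0:1 pp1:2 pp2:1
Op 3: write(P0, v0, 145). refcount(pp0)=1 -> write in place. 3 ppages; refcounts: pp0:1 pp1:2 pp2:1
Op 4: read(P1, v1) -> 13. No state change.
Op 5: write(P1, v0, 114). refcount(pp2)=1 -> write in place. 3 ppages; refcounts: pp0:1 pp1:2 pp2:1
Op 6: fork(P0) -> P2. 3 ppages; refcounts: pp0:2 pp1:3 pp2:1
Op 7: write(P1, v1, 141). refcount(pp1)=3>1 -> COPY to pp3. 4 ppages; refcounts: pp0:2 pp1:2 pp2:1 pp3:1

yes no no yes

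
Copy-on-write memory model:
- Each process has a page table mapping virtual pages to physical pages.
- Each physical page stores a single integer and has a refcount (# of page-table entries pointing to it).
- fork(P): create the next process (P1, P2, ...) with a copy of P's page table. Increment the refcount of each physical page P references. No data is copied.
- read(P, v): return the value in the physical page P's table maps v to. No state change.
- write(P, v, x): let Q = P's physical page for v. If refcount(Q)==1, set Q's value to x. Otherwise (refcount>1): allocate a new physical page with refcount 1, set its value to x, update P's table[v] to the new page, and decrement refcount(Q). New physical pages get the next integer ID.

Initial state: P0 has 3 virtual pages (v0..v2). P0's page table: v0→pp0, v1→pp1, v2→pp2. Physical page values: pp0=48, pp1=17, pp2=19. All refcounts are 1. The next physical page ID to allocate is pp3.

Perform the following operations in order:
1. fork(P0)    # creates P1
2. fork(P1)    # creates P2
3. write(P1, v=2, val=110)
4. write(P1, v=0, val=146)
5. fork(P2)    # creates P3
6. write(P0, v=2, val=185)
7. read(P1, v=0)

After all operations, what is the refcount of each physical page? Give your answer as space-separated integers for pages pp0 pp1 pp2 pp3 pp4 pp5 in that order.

Answer: 3 4 2 1 1 1

Derivation:
Op 1: fork(P0) -> P1. 3 ppages; refcounts: pp0:2 pp1:2 pp2:2
Op 2: fork(P1) -> P2. 3 ppages; refcounts: pp0:3 pp1:3 pp2:3
Op 3: write(P1, v2, 110). refcount(pp2)=3>1 -> COPY to pp3. 4 ppages; refcounts: pp0:3 pp1:3 pp2:2 pp3:1
Op 4: write(P1, v0, 146). refcount(pp0)=3>1 -> COPY to pp4. 5 ppages; refcounts: pp0:2 pp1:3 pp2:2 pp3:1 pp4:1
Op 5: fork(P2) -> P3. 5 ppages; refcounts: pp0:3 pp1:4 pp2:3 pp3:1 pp4:1
Op 6: write(P0, v2, 185). refcount(pp2)=3>1 -> COPY to pp5. 6 ppages; refcounts: pp0:3 pp1:4 pp2:2 pp3:1 pp4:1 pp5:1
Op 7: read(P1, v0) -> 146. No state change.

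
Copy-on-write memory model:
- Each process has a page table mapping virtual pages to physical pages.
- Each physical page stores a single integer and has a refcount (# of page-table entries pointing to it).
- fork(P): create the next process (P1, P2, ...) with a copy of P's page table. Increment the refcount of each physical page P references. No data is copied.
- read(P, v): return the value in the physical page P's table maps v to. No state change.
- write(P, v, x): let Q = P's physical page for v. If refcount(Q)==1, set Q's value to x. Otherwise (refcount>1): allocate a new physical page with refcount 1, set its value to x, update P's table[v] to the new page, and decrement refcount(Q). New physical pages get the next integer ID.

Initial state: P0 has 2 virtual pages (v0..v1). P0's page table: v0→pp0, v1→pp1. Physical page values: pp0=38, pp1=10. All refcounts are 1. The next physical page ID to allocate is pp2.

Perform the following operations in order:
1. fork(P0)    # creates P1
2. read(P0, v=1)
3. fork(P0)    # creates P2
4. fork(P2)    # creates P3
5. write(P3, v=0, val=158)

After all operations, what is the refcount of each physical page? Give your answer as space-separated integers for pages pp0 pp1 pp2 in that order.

Answer: 3 4 1

Derivation:
Op 1: fork(P0) -> P1. 2 ppages; refcounts: pp0:2 pp1:2
Op 2: read(P0, v1) -> 10. No state change.
Op 3: fork(P0) -> P2. 2 ppages; refcounts: pp0:3 pp1:3
Op 4: fork(P2) -> P3. 2 ppages; refcounts: pp0:4 pp1:4
Op 5: write(P3, v0, 158). refcount(pp0)=4>1 -> COPY to pp2. 3 ppages; refcounts: pp0:3 pp1:4 pp2:1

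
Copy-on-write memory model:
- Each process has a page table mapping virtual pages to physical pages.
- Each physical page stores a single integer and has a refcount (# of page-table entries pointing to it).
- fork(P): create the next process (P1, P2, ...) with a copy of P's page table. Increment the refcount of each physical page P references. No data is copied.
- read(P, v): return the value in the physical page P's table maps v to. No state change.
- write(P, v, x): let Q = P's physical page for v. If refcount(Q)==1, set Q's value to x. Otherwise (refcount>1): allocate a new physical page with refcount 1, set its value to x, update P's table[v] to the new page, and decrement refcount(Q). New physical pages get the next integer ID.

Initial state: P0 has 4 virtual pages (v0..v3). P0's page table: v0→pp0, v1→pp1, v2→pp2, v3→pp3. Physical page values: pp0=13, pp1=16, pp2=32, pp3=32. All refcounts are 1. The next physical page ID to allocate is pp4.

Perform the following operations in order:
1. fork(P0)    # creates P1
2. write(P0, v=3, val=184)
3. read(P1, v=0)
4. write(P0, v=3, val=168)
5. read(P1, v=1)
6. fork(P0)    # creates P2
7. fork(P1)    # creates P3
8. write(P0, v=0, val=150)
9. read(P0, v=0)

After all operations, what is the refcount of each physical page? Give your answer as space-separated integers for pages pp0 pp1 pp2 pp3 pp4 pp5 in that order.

Answer: 3 4 4 2 2 1

Derivation:
Op 1: fork(P0) -> P1. 4 ppages; refcounts: pp0:2 pp1:2 pp2:2 pp3:2
Op 2: write(P0, v3, 184). refcount(pp3)=2>1 -> COPY to pp4. 5 ppages; refcounts: pp0:2 pp1:2 pp2:2 pp3:1 pp4:1
Op 3: read(P1, v0) -> 13. No state change.
Op 4: write(P0, v3, 168). refcount(pp4)=1 -> write in place. 5 ppages; refcounts: pp0:2 pp1:2 pp2:2 pp3:1 pp4:1
Op 5: read(P1, v1) -> 16. No state change.
Op 6: fork(P0) -> P2. 5 ppages; refcounts: pp0:3 pp1:3 pp2:3 pp3:1 pp4:2
Op 7: fork(P1) -> P3. 5 ppages; refcounts: pp0:4 pp1:4 pp2:4 pp3:2 pp4:2
Op 8: write(P0, v0, 150). refcount(pp0)=4>1 -> COPY to pp5. 6 ppages; refcounts: pp0:3 pp1:4 pp2:4 pp3:2 pp4:2 pp5:1
Op 9: read(P0, v0) -> 150. No state change.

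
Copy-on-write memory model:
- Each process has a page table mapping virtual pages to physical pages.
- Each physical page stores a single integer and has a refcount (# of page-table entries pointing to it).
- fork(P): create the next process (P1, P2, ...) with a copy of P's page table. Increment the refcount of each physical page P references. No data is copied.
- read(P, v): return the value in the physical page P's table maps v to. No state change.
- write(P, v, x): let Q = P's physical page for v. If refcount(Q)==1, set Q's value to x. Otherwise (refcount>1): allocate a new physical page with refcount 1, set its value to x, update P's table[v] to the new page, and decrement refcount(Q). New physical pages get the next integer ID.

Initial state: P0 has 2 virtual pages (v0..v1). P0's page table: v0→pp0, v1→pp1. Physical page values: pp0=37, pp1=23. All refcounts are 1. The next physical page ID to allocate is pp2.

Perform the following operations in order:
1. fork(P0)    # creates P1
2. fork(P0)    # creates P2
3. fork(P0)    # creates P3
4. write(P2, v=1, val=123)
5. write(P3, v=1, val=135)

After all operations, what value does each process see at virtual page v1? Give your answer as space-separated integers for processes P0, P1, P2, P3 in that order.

Op 1: fork(P0) -> P1. 2 ppages; refcounts: pp0:2 pp1:2
Op 2: fork(P0) -> P2. 2 ppages; refcounts: pp0:3 pp1:3
Op 3: fork(P0) -> P3. 2 ppages; refcounts: pp0:4 pp1:4
Op 4: write(P2, v1, 123). refcount(pp1)=4>1 -> COPY to pp2. 3 ppages; refcounts: pp0:4 pp1:3 pp2:1
Op 5: write(P3, v1, 135). refcount(pp1)=3>1 -> COPY to pp3. 4 ppages; refcounts: pp0:4 pp1:2 pp2:1 pp3:1
P0: v1 -> pp1 = 23
P1: v1 -> pp1 = 23
P2: v1 -> pp2 = 123
P3: v1 -> pp3 = 135

Answer: 23 23 123 135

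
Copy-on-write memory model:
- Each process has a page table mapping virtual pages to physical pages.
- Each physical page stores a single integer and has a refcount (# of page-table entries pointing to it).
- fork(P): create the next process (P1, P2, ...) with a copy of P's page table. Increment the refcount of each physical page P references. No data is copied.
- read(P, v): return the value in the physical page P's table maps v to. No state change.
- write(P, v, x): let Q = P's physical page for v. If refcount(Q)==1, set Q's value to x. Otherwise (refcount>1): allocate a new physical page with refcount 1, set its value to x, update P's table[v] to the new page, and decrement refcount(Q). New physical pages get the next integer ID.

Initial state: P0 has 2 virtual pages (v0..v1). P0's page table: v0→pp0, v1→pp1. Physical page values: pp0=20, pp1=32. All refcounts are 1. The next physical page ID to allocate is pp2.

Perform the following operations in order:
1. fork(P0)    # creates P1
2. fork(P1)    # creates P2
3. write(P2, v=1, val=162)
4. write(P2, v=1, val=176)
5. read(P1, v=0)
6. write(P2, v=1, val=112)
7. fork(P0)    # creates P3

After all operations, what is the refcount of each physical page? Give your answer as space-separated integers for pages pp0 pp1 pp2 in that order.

Op 1: fork(P0) -> P1. 2 ppages; refcounts: pp0:2 pp1:2
Op 2: fork(P1) -> P2. 2 ppages; refcounts: pp0:3 pp1:3
Op 3: write(P2, v1, 162). refcount(pp1)=3>1 -> COPY to pp2. 3 ppages; refcounts: pp0:3 pp1:2 pp2:1
Op 4: write(P2, v1, 176). refcount(pp2)=1 -> write in place. 3 ppages; refcounts: pp0:3 pp1:2 pp2:1
Op 5: read(P1, v0) -> 20. No state change.
Op 6: write(P2, v1, 112). refcount(pp2)=1 -> write in place. 3 ppages; refcounts: pp0:3 pp1:2 pp2:1
Op 7: fork(P0) -> P3. 3 ppages; refcounts: pp0:4 pp1:3 pp2:1

Answer: 4 3 1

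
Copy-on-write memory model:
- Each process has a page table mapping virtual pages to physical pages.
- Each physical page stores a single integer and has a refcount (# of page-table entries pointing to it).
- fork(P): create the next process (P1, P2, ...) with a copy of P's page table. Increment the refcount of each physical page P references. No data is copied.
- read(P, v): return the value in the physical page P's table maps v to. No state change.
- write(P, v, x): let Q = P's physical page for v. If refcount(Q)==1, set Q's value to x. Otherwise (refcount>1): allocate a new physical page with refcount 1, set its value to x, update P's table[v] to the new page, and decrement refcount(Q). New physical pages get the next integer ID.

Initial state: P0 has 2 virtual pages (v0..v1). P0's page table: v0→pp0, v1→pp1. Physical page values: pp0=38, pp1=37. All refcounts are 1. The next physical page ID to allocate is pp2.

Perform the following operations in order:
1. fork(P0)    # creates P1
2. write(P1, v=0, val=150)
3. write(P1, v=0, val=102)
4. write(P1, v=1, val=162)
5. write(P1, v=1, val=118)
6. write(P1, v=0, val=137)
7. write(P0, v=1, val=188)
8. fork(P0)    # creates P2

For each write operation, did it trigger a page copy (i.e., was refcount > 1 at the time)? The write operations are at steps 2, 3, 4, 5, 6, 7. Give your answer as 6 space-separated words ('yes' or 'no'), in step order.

Op 1: fork(P0) -> P1. 2 ppages; refcounts: pp0:2 pp1:2
Op 2: write(P1, v0, 150). refcount(pp0)=2>1 -> COPY to pp2. 3 ppages; refcounts: pp0:1 pp1:2 pp2:1
Op 3: write(P1, v0, 102). refcount(pp2)=1 -> write in place. 3 ppages; refcounts: pp0:1 pp1:2 pp2:1
Op 4: write(P1, v1, 162). refcount(pp1)=2>1 -> COPY to pp3. 4 ppages; refcounts: pp0:1 pp1:1 pp2:1 pp3:1
Op 5: write(P1, v1, 118). refcount(pp3)=1 -> write in place. 4 ppages; refcounts: pp0:1 pp1:1 pp2:1 pp3:1
Op 6: write(P1, v0, 137). refcount(pp2)=1 -> write in place. 4 ppages; refcounts: pp0:1 pp1:1 pp2:1 pp3:1
Op 7: write(P0, v1, 188). refcount(pp1)=1 -> write in place. 4 ppages; refcounts: pp0:1 pp1:1 pp2:1 pp3:1
Op 8: fork(P0) -> P2. 4 ppages; refcounts: pp0:2 pp1:2 pp2:1 pp3:1

yes no yes no no no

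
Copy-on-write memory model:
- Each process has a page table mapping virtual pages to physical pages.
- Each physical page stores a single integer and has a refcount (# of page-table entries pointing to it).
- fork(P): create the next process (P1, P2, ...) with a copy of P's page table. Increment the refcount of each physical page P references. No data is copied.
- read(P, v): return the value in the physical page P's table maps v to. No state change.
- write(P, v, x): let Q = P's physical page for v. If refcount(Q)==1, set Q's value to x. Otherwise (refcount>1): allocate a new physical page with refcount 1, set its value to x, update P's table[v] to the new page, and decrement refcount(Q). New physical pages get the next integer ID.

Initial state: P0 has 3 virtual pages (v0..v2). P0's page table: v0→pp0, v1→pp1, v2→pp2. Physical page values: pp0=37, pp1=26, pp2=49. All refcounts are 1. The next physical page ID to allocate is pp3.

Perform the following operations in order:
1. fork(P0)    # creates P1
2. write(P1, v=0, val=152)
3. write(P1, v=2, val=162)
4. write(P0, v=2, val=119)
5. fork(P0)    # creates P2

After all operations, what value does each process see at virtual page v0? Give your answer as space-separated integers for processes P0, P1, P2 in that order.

Op 1: fork(P0) -> P1. 3 ppages; refcounts: pp0:2 pp1:2 pp2:2
Op 2: write(P1, v0, 152). refcount(pp0)=2>1 -> COPY to pp3. 4 ppages; refcounts: pp0:1 pp1:2 pp2:2 pp3:1
Op 3: write(P1, v2, 162). refcount(pp2)=2>1 -> COPY to pp4. 5 ppages; refcounts: pp0:1 pp1:2 pp2:1 pp3:1 pp4:1
Op 4: write(P0, v2, 119). refcount(pp2)=1 -> write in place. 5 ppages; refcounts: pp0:1 pp1:2 pp2:1 pp3:1 pp4:1
Op 5: fork(P0) -> P2. 5 ppages; refcounts: pp0:2 pp1:3 pp2:2 pp3:1 pp4:1
P0: v0 -> pp0 = 37
P1: v0 -> pp3 = 152
P2: v0 -> pp0 = 37

Answer: 37 152 37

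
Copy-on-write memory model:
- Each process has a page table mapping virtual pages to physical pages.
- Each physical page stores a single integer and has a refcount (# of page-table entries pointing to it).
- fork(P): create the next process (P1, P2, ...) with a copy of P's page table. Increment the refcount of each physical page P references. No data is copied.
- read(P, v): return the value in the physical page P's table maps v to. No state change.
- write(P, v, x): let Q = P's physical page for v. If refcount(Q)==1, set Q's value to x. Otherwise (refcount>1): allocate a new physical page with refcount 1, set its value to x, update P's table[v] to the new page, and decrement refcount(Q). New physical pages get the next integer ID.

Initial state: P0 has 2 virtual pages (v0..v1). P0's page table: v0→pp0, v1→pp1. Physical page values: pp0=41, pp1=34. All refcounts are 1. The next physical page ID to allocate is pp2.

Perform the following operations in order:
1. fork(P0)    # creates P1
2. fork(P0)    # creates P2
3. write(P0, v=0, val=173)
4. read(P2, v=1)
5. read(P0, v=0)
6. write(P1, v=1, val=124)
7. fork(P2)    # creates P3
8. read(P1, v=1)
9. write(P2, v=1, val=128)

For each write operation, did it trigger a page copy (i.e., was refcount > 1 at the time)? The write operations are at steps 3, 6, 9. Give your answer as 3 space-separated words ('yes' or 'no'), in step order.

Op 1: fork(P0) -> P1. 2 ppages; refcounts: pp0:2 pp1:2
Op 2: fork(P0) -> P2. 2 ppages; refcounts: pp0:3 pp1:3
Op 3: write(P0, v0, 173). refcount(pp0)=3>1 -> COPY to pp2. 3 ppages; refcounts: pp0:2 pp1:3 pp2:1
Op 4: read(P2, v1) -> 34. No state change.
Op 5: read(P0, v0) -> 173. No state change.
Op 6: write(P1, v1, 124). refcount(pp1)=3>1 -> COPY to pp3. 4 ppages; refcounts: pp0:2 pp1:2 pp2:1 pp3:1
Op 7: fork(P2) -> P3. 4 ppages; refcounts: pp0:3 pp1:3 pp2:1 pp3:1
Op 8: read(P1, v1) -> 124. No state change.
Op 9: write(P2, v1, 128). refcount(pp1)=3>1 -> COPY to pp4. 5 ppages; refcounts: pp0:3 pp1:2 pp2:1 pp3:1 pp4:1

yes yes yes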